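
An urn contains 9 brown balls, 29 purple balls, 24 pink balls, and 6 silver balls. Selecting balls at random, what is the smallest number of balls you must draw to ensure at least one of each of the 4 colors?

63

The hardest color to obtain is silver: we could draw every other ball first — 68 − 6 = 62 balls — without a single silver one.
The next draw must be silver, so 62 + 1 = 63.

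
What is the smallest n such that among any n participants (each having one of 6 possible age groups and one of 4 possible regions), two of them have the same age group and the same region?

25

There are 6 × 4 = 24 (age group, region) combinations acting as pigeonholes.
With 24 participants we could place one in each, avoiding any repeat.
One more forces some (age group, region) pair to hold 2, so 24 + 1 = 25.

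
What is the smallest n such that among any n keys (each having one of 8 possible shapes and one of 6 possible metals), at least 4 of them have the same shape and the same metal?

145

There are 8 × 6 = 48 (shape, metal) combinations acting as pigeonholes.
With 48 × 3 = 144 keys we could place exactly 3 in each, with no (shape, metal) pair reaching 4.
One more forces some (shape, metal) pair to hold 4, so 144 + 1 = 145.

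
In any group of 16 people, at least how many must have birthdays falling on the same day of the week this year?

The 16 people fall into 7 days of the week.
If each of the 7 days of the week held at most 2, the total would be at most 7 × 2 = 14 < 16, a contradiction.
So at least one holds ⌈16/7⌉ = 3.

3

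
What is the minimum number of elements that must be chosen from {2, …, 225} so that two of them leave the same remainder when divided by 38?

39

Use the pigeonhole principle on residue classes: group the integers by remainder mod 38; there are 38 residue classes, each nonempty in this range.
Choosing one from each class (38 integers) avoids any shared remainder.
One more choice must repeat a class, so two differ by a multiple of 38. Hence 38 + 1 = 39.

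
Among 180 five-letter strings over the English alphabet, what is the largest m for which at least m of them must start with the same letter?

7

There are 26 possible first letters, which serve as the pigeonholes.
If each of the 26 possible first letters held at most 6, the total would be at most 26 × 6 = 156 < 180, a contradiction.
So at least one holds ⌈180/26⌉ = 7.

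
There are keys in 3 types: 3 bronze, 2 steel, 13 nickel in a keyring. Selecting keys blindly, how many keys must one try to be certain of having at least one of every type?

17

The hardest type to obtain is steel: we could draw every other key first — 18 − 2 = 16 keys — without a single steel one.
The next draw must be steel, so 16 + 1 = 17.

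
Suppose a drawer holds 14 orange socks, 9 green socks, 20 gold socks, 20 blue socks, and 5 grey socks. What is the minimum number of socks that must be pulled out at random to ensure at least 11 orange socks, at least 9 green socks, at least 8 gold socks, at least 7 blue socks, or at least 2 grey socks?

33

The worst case stops just short of every target: 10 orange, 8 green, 7 gold, 6 blue, 1 grey — 10 + 8 + 7 + 6 + 1 = 32 socks.
One more sock must push some color to its target, so 32 + 1 = 33.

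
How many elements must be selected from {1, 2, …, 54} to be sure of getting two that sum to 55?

Partition {1, …, 54} into 27 pairs: {1,54}, {2,53}, …, {27,28}.
Choosing 27 integers — say the integers 1 through 27 — takes one from each pair and avoids the property.
Choosing 28 forces two into the same pair by pigeonhole, and those sum to 55. So 28.

28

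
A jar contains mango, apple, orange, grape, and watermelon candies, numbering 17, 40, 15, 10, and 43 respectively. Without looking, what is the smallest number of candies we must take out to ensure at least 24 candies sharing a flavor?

89

In the worst case we take at most 23 of each flavor, but all 17 mango, all 15 orange, and all 10 grape (fewer than 23), giving 17 + 23 + 15 + 10 + 23 = 88.
One more candy then forces some flavor to 24, so 88 + 1 = 89.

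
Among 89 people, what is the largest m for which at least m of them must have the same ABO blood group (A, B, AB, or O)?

There are 4 ABO blood groups, which serve as the pigeonholes.
If each of the 4 ABO blood groups held at most 22, the total would be at most 4 × 22 = 88 < 89, a contradiction.
So at least one holds ⌈89/4⌉ = 23.

23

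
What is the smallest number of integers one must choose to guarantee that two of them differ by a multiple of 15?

16

Two integers differ by a multiple of 15 exactly when they share a remainder mod 15.
There are 15 residue classes mod 15, so 15 integers can all lie in distinct classes.
One more integer must repeat a residue, giving a difference divisible by 15. So n = 15 + 1 = 16.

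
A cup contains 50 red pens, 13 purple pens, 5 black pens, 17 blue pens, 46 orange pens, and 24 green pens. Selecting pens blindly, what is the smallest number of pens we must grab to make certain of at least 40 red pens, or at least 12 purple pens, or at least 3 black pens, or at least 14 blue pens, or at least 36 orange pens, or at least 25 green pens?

125

The worst case stops just short of every target: 39 red, 11 purple, 2 black, 13 blue, 35 orange, 24 green — 39 + 11 + 2 + 13 + 35 + 24 = 124 pens.
One more pen must push some ink color to its target, so 124 + 1 = 125.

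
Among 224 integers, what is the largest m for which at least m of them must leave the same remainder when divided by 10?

The 224 integers fall into 10 residue classes modulo 10.
If each of the 10 residue classes modulo 10 held at most 22, the total would be at most 10 × 22 = 220 < 224, a contradiction.
So at least one holds ⌈224/10⌉ = 23.

23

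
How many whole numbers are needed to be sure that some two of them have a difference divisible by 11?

Two integers differ by a multiple of 11 exactly when they share a remainder mod 11.
There are 11 residue classes mod 11, so 11 integers can all lie in distinct classes.
One more integer must repeat a residue, giving a difference divisible by 11. So n = 11 + 1 = 12.

12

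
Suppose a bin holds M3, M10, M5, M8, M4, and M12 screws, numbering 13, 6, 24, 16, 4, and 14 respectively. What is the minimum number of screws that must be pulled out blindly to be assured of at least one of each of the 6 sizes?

The hardest size to obtain is M4: we could draw every other screw first — 77 − 4 = 73 screws — without a single M4 one.
The next draw must be M4, so 73 + 1 = 74.

74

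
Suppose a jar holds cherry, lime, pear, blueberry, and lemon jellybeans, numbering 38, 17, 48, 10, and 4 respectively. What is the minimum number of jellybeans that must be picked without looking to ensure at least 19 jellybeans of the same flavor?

In the worst case we take at most 18 of each flavor, but all 17 lime, all 10 blueberry, and all 4 lemon (fewer than 18), giving 18 + 17 + 18 + 10 + 4 = 67.
One more jellybean then forces some flavor to 19, so 67 + 1 = 68.

68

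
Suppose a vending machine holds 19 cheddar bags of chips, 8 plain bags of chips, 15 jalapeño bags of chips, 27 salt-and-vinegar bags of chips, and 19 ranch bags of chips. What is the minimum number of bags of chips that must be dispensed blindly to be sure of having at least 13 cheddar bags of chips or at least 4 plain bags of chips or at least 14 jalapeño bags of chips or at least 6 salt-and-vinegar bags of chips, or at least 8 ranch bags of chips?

41

The worst case stops just short of every target: 12 cheddar, 3 plain, 13 jalapeño, 5 salt-and-vinegar, 7 ranch — 12 + 3 + 13 + 5 + 7 = 40 bags of chips.
One more bag of chips must push some flavor to its target, so 40 + 1 = 41.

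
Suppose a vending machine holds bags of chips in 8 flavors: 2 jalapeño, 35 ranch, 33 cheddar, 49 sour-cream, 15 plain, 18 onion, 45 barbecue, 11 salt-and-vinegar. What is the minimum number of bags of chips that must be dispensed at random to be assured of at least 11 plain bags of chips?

204

The worst case draws every non-plain bag of chips first: 2 + 35 + 33 + 49 + 18 + 45 + 11 = 193.
The next 11 draws are then forced to be plain, giving 193 + 11 = 204.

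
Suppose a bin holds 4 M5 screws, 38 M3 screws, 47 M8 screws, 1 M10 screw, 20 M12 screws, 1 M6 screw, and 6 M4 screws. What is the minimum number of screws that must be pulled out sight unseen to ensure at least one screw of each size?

The hardest size to obtain is M10: we could draw every other screw first — 117 − 1 = 116 screws — without a single M10 one.
The next draw must be M10, so 116 + 1 = 117.

117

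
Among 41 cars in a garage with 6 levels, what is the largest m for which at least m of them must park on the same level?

The 41 cars fall into 6 levels.
If each of the 6 levels held at most 6, the total would be at most 6 × 6 = 36 < 41, a contradiction.
So at least one holds ⌈41/6⌉ = 7.

7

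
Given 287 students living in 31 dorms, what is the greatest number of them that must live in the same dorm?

10

If each of the 31 dorms held at most 9, the total would be at most 31 × 9 = 279 < 287, a contradiction.
So at least one holds ⌈287/31⌉ = 10.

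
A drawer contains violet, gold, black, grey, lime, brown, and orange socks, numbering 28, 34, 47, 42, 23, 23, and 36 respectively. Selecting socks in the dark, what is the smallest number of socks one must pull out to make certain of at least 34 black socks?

To avoid black socks as long as possible, exhaust the other 6 colors first.
The worst case draws every non-black sock first: 28 + 34 + 42 + 23 + 23 + 36 = 186.
The next 34 draws are then forced to be black, giving 186 + 34 = 220.

220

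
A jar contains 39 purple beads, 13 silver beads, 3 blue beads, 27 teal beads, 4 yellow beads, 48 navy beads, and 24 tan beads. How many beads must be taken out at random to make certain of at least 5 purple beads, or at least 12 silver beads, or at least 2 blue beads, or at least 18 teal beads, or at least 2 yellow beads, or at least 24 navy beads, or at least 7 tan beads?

64

The worst case stops just short of every target: 4 purple, 11 silver, 1 blue, 17 teal, 1 yellow, 23 navy, 6 tan — 4 + 11 + 1 + 17 + 1 + 23 + 6 = 63 beads.
One more bead must push some color to its target, so 63 + 1 = 64.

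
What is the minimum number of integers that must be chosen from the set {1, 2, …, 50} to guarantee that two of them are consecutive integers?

26

Partition {1, …, 50} into 25 pairs: {1,2}, {3,4}, …, {49,50}.
Choosing 25 integers — say the 25 even numbers 2, 4, …, 50 — takes one from each pair and avoids the property.
Choosing 26 forces two into the same pair by pigeonhole, and those are consecutive. So 26.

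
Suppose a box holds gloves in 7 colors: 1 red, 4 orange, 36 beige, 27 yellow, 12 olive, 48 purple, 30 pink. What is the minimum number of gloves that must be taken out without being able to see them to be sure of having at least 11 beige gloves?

133

The worst case draws every non-beige glove first: 1 + 4 + 27 + 12 + 48 + 30 = 122.
The next 11 draws are then forced to be beige, giving 122 + 11 = 133.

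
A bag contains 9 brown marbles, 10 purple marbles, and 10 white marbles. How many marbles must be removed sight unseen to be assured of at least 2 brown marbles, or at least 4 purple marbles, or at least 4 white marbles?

8

The worst case stops just short of every target: 1 brown, 3 purple, 3 white — 1 + 3 + 3 = 7 marbles.
One more marble must push some color to its target, so 7 + 1 = 8.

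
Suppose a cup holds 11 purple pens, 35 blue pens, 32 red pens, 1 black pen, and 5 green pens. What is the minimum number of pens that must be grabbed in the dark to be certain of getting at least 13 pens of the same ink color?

In the worst case we take at most 12 of each ink color, but all 11 purple, all 1 black, and all 5 green (fewer than 12), giving 11 + 12 + 12 + 1 + 5 = 41.
One more pen then forces some ink color to 13, so 41 + 1 = 42.

42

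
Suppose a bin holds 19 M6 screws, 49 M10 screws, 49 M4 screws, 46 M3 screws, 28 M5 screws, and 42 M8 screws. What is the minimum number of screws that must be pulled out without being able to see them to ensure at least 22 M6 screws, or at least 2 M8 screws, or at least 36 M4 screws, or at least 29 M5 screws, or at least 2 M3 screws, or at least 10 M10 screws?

94

Each of the 6 sizes has its own threshold; avoid all of them simultaneously.
The worst case stops just short of every target: all 19 M6, 9 M10, 35 M4, 1 M3, 28 M5, 1 M8 — 19 + 9 + 35 + 1 + 28 + 1 = 93 screws.
One more screw must push some size to its target, so 93 + 1 = 94.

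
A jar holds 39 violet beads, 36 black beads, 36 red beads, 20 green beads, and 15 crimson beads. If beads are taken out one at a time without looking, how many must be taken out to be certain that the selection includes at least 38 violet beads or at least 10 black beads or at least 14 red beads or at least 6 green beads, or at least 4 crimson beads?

68

The worst case stops just short of every target: 37 violet, 9 black, 13 red, 5 green, 3 crimson — 37 + 9 + 13 + 5 + 3 = 67 beads.
One more bead must push some color to its target, so 67 + 1 = 68.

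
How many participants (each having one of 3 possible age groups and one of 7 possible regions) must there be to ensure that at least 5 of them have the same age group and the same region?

85

There are 3 × 7 = 21 (age group, region) combinations acting as pigeonholes.
With 21 × 4 = 84 participants we could place exactly 4 in each, with no (age group, region) pair reaching 5.
One more forces some (age group, region) pair to hold 5, so 84 + 1 = 85.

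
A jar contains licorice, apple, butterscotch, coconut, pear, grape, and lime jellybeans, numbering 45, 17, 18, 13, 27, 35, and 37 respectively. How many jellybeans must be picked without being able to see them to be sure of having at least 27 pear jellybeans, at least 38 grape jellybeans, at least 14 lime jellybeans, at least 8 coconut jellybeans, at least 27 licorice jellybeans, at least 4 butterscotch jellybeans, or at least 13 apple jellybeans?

The worst case stops just short of every target: 26 licorice, 12 apple, 3 butterscotch, 7 coconut, 26 pear, all 35 grape, 13 lime — 26 + 12 + 3 + 7 + 26 + 35 + 13 = 122 jellybeans.
One more jellybean must push some flavor to its target, so 122 + 1 = 123.

123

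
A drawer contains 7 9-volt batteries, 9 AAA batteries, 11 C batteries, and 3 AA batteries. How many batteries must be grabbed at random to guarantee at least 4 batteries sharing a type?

The worst case takes 3 batteries of each type without reaching 4 of any: 4 × 3 = 12.
The next battery must bring some type to 4, so 12 + 1 = 13.

13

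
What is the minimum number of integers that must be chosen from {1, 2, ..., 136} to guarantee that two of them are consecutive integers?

69

Partition {1, …, 136} into 68 pairs: {1,2}, {3,4}, …, {135,136}.
Choosing 68 integers — say the 68 even numbers 2, 4, …, 136 — takes one from each pair and avoids the property.
Choosing 69 forces two into the same pair by pigeonhole, and those are consecutive. So 69.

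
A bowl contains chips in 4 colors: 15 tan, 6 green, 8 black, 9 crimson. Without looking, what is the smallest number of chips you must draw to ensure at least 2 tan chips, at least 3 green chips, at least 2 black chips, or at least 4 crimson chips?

8

The worst case stops just short of every target: 1 tan, 2 green, 1 black, 3 crimson — 1 + 2 + 1 + 3 = 7 chips.
One more chip must push some color to its target, so 7 + 1 = 8.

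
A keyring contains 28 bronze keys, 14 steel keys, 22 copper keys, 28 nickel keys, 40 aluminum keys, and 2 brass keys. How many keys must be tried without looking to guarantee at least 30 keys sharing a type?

124

Treat the 6 types as pigeonholes.
In the worst case we take at most 29 of each type, but all 28 bronze, all 14 steel, all 22 copper, all 28 nickel, and all 2 brass (fewer than 29), giving 28 + 14 + 22 + 28 + 29 + 2 = 123.
One more key then forces some type to 30, so 123 + 1 = 124.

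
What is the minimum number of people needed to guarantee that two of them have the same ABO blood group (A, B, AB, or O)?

5

There are 4 ABO blood groups acting as pigeonholes.
With 4 people we could place one in each, avoiding any repeat.
One more forces some class to hold 2, so 4 + 1 = 5.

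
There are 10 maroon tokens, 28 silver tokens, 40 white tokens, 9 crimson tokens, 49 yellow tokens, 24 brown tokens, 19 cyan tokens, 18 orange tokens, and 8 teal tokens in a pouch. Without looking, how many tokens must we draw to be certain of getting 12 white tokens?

177

The worst case draws every non-white token first: 10 + 28 + 9 + 49 + 24 + 19 + 18 + 8 = 165.
The next 12 draws are then forced to be white, giving 165 + 12 = 177.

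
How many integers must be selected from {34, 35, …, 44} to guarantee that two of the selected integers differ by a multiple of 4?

Use the pigeonhole principle on residue classes: group the integers by remainder mod 4; there are 4 residue classes, each nonempty in this range.
Choosing one from each class (4 integers) avoids any shared remainder.
One more choice must repeat a class, so two differ by a multiple of 4. Hence 4 + 1 = 5.

5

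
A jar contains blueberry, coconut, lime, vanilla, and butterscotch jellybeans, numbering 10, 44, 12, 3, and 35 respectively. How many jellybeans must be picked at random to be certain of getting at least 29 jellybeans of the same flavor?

82

In the worst case we take at most 28 of each flavor, but all 10 blueberry, all 12 lime, and all 3 vanilla (fewer than 28), giving 10 + 28 + 12 + 3 + 28 = 81.
One more jellybean then forces some flavor to 29, so 81 + 1 = 82.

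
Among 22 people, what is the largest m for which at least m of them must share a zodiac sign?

2

The 22 people fall into 12 zodiac signs.
If each of the 12 zodiac signs held at most 1, the total would be at most 12 × 1 = 12 < 22, a contradiction.
So at least one holds ⌈22/12⌉ = 2.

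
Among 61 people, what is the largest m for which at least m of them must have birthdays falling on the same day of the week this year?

There are 7 days of the week, which serve as the pigeonholes.
If each of the 7 days of the week held at most 8, the total would be at most 7 × 8 = 56 < 61, a contradiction.
So at least one holds ⌈61/7⌉ = 9.

9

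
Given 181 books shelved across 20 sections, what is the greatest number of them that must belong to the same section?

The 181 books fall into 20 sections.
If each of the 20 sections held at most 9, the total would be at most 20 × 9 = 180 < 181, a contradiction.
So at least one holds ⌈181/20⌉ = 10.

10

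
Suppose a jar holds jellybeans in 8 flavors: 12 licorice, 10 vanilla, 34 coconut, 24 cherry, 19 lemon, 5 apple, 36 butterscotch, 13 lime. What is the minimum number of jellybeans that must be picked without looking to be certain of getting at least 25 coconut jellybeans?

144

The worst case draws every non-coconut jellybean first: 12 + 10 + 24 + 19 + 5 + 36 + 13 = 119.
The next 25 draws are then forced to be coconut, giving 119 + 25 = 144.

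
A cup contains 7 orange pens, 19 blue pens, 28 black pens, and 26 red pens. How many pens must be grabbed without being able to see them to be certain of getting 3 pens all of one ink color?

9

The worst case takes 2 pens of each ink color without reaching 3 of any: 4 × 2 = 8.
The next pen must bring some ink color to 3, so 8 + 1 = 9.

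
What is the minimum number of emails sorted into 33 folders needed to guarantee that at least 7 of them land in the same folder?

199

There are 33 folders acting as pigeonholes.
With 33 × 6 = 198 emails we could place exactly 6 in each, with no class reaching 7.
One more forces some class to hold 7, so 198 + 1 = 199.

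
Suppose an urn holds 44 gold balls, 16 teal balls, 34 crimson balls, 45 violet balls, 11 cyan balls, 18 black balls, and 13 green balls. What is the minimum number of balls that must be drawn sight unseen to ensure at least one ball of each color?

171

The hardest color to obtain is cyan: we could draw every other ball first — 181 − 11 = 170 balls — without a single cyan one.
The next draw must be cyan, so 170 + 1 = 171.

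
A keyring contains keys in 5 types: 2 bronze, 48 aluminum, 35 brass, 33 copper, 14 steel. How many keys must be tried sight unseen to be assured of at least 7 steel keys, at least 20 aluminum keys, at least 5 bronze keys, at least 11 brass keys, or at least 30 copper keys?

67

Each of the 5 types has its own threshold; avoid all of them simultaneously.
The worst case stops just short of every target: all 2 bronze, 19 aluminum, 10 brass, 29 copper, 6 steel — 2 + 19 + 10 + 29 + 6 = 66 keys.
One more key must push some type to its target, so 66 + 1 = 67.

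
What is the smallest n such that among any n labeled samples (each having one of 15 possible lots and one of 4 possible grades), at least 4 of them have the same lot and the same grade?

181

There are 15 × 4 = 60 (lot, grade) combinations acting as pigeonholes.
With 60 × 3 = 180 labeled samples we could place exactly 3 in each, with no (lot, grade) pair reaching 4.
One more forces some (lot, grade) pair to hold 4, so 180 + 1 = 181.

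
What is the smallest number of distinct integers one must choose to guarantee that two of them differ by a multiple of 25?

Two integers differ by a multiple of 25 exactly when they share a remainder mod 25.
There are 25 residue classes mod 25, so 25 integers can all lie in distinct classes.
One more integer must repeat a residue, giving a difference divisible by 25. So n = 25 + 1 = 26.

26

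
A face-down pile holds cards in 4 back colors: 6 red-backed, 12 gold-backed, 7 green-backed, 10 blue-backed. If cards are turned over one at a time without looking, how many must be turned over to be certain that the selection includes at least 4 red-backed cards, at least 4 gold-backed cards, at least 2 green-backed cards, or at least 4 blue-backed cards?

11

The worst case stops just short of every target: 3 red-backed, 3 gold-backed, 1 green-backed, 3 blue-backed — 3 + 3 + 1 + 3 = 10 cards.
One more card must push some back color to its target, so 10 + 1 = 11.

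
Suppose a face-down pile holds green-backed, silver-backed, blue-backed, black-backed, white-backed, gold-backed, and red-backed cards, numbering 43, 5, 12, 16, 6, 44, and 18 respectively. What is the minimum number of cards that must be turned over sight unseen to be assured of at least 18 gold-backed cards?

The worst case draws every non-gold-backed card first: 43 + 5 + 12 + 16 + 6 + 18 = 100.
The next 18 draws are then forced to be gold-backed, giving 100 + 18 = 118.

118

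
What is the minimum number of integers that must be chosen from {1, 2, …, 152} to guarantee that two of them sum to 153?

77

Partition {1, …, 152} into 76 pairs: {1,152}, {2,151}, …, {76,77}.
Choosing 76 integers — say the integers 1 through 76 — takes one from each pair and avoids the property.
Choosing 77 forces two into the same pair by pigeonhole, and those sum to 153. So 77.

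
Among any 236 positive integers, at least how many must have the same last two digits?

3

There are 100 possible two-digit endings, which serve as the pigeonholes.
If each of the 100 possible two-digit endings held at most 2, the total would be at most 100 × 2 = 200 < 236, a contradiction.
So at least one holds ⌈236/100⌉ = 3.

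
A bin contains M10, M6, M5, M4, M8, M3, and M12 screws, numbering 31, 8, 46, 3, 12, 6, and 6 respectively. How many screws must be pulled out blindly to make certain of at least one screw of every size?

110

The hardest size to obtain is M4: we could draw every other screw first — 112 − 3 = 109 screws — without a single M4 one.
The next draw must be M4, so 109 + 1 = 110.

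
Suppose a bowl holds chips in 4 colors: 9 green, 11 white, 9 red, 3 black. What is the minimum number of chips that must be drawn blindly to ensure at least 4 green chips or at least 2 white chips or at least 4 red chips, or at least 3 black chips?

The worst case stops just short of every target: 3 green, 1 white, 3 red, 2 black — 3 + 1 + 3 + 2 = 9 chips.
One more chip must push some color to its target, so 9 + 1 = 10.

10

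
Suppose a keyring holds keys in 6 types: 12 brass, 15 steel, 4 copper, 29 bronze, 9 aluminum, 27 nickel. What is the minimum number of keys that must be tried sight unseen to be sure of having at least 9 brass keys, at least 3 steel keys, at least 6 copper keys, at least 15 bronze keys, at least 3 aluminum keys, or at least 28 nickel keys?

The worst case stops just short of every target: 8 brass, 2 steel, all 4 copper, 14 bronze, 2 aluminum, 27 nickel — 8 + 2 + 4 + 14 + 2 + 27 = 57 keys.
One more key must push some type to its target, so 57 + 1 = 58.

58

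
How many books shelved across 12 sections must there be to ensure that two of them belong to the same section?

There are 12 sections acting as pigeonholes.
With 12 books we could place one in each, avoiding any repeat.
One more forces some class to hold 2, so 12 + 1 = 13.

13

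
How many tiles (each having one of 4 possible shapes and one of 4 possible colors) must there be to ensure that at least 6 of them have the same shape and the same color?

81

There are 4 × 4 = 16 (shape, color) combinations acting as pigeonholes.
With 16 × 5 = 80 tiles we could place exactly 5 in each, with no (shape, color) pair reaching 6.
One more forces some (shape, color) pair to hold 6, so 80 + 1 = 81.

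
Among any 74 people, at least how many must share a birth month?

There are 12 months of the year, which serve as the pigeonholes.
If each of the 12 months of the year held at most 6, the total would be at most 12 × 6 = 72 < 74, a contradiction.
So at least one holds ⌈74/12⌉ = 7.

7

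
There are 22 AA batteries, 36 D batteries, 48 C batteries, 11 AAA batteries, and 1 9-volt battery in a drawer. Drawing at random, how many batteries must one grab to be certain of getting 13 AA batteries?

109

The worst case draws every non-AA battery first: 36 + 48 + 11 + 1 = 96.
The next 13 draws are then forced to be AA, giving 96 + 13 = 109.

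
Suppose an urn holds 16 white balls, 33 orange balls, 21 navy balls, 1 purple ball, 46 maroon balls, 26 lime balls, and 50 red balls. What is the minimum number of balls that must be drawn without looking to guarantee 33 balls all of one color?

In the worst case we take at most 32 of each color, but all 16 white, all 21 navy, all 1 purple, and all 26 lime (fewer than 32), giving 16 + 32 + 21 + 1 + 32 + 26 + 32 = 160.
One more ball then forces some color to 33, so 160 + 1 = 161.

161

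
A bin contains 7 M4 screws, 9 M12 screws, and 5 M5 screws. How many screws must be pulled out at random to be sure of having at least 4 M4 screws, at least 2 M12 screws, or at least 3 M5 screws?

7

The worst case stops just short of every target: 3 M4, 1 M12, 2 M5 — 3 + 1 + 2 = 6 screws.
One more screw must push some size to its target, so 6 + 1 = 7.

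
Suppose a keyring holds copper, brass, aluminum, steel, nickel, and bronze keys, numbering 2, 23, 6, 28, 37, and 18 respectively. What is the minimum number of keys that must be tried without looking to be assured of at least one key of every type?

113

The hardest type to obtain is copper: we could draw every other key first — 114 − 2 = 112 keys — without a single copper one.
The next draw must be copper, so 112 + 1 = 113.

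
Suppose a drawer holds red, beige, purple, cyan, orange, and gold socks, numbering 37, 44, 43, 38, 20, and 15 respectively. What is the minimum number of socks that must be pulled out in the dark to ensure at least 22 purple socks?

176

To avoid purple socks as long as possible, exhaust the other 5 colors first.
The worst case draws every non-purple sock first: 37 + 44 + 38 + 20 + 15 = 154.
The next 22 draws are then forced to be purple, giving 154 + 22 = 176.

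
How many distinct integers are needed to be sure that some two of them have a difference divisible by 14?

Two integers differ by a multiple of 14 exactly when they share a remainder mod 14.
There are 14 residue classes mod 14, so 14 integers can all lie in distinct classes.
One more integer must repeat a residue, giving a difference divisible by 14. So n = 14 + 1 = 15.

15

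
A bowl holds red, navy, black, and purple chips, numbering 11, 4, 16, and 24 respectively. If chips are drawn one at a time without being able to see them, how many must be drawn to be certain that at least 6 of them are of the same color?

20

Treat the 4 colors as pigeonholes.
In the worst case we take at most 5 of each color, but all 4 navy (fewer than 5), giving 5 + 4 + 5 + 5 = 19.
One more chip then forces some color to 6, so 19 + 1 = 20.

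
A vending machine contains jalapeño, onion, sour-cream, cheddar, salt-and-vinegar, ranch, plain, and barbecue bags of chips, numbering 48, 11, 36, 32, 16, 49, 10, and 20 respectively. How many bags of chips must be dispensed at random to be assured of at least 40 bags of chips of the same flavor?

204

Treat the 8 flavors as pigeonholes.
In the worst case we take at most 39 of each flavor, but all 11 onion, all 36 sour-cream, all 32 cheddar, all 16 salt-and-vinegar, all 10 plain, and all 20 barbecue (fewer than 39), giving 39 + 11 + 36 + 32 + 16 + 39 + 10 + 20 = 203.
One more bag of chips then forces some flavor to 40, so 203 + 1 = 204.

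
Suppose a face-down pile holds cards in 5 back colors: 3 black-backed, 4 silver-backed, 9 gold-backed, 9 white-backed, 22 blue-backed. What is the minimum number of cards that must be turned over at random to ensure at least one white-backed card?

39

The worst case draws every non-white-backed card first: 3 + 4 + 9 + 22 = 38.
The next draw is then forced to be white-backed, giving 38 + 1 = 39.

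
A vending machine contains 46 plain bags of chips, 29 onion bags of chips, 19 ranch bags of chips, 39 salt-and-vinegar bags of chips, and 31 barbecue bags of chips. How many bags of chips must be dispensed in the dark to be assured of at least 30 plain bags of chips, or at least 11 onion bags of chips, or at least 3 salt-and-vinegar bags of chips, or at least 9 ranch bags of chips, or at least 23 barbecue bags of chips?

The worst case stops just short of every target: 29 plain, 10 onion, 8 ranch, 2 salt-and-vinegar, 22 barbecue — 29 + 10 + 8 + 2 + 22 = 71 bags of chips.
One more bag of chips must push some flavor to its target, so 71 + 1 = 72.

72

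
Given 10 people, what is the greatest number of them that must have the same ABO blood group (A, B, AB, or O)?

The 10 people fall into 4 ABO blood groups.
If each of the 4 ABO blood groups held at most 2, the total would be at most 4 × 2 = 8 < 10, a contradiction.
So at least one holds ⌈10/4⌉ = 3.

3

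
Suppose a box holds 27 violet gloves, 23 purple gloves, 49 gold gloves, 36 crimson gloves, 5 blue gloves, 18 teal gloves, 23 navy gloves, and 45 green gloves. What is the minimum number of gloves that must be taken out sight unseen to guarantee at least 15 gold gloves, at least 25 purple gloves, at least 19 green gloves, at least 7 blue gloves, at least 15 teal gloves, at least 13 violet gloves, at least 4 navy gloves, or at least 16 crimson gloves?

105

Each of the 8 colors has its own threshold; avoid all of them simultaneously.
The worst case stops just short of every target: 12 violet, all 23 purple, 14 gold, 15 crimson, all 5 blue, 14 teal, 3 navy, 18 green — 12 + 23 + 14 + 15 + 5 + 14 + 3 + 18 = 104 gloves.
One more glove must push some color to its target, so 104 + 1 = 105.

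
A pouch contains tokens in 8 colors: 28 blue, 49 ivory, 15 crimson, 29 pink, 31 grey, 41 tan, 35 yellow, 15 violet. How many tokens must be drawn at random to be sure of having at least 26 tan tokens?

The worst case draws every non-tan token first: 28 + 49 + 15 + 29 + 31 + 35 + 15 = 202.
The next 26 draws are then forced to be tan, giving 202 + 26 = 228.

228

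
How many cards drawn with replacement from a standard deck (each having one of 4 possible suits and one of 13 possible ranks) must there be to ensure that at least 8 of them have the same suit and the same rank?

There are 4 × 13 = 52 (suit, rank) combinations acting as pigeonholes.
With 52 × 7 = 364 cards drawn with replacement from a standard deck we could place exactly 7 in each, with no (suit, rank) pair reaching 8.
One more forces some (suit, rank) pair to hold 8, so 364 + 1 = 365.

365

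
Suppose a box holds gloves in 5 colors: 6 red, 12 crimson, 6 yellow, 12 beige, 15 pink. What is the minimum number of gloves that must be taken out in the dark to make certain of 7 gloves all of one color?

Treat the 5 colors as pigeonholes.
The worst case takes 6 gloves of each color without reaching 7 of any: 5 × 6 = 30.
The next glove must bring some color to 7, so 30 + 1 = 31.

31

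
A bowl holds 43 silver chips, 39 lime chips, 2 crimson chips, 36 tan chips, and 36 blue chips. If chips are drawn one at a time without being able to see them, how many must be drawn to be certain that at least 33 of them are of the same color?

In the worst case we take at most 32 of each color, but all 2 crimson (fewer than 32), giving 32 + 32 + 2 + 32 + 32 = 130.
One more chip then forces some color to 33, so 130 + 1 = 131.

131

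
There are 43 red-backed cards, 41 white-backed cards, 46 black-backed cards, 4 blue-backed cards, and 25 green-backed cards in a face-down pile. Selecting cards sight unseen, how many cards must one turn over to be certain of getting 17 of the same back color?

69

In the worst case we take at most 16 of each back color, but all 4 blue-backed (fewer than 16), giving 16 + 16 + 16 + 4 + 16 = 68.
One more card then forces some back color to 17, so 68 + 1 = 69.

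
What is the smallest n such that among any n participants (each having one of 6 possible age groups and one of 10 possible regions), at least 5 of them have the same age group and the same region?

241

There are 6 × 10 = 60 (age group, region) combinations acting as pigeonholes.
With 60 × 4 = 240 participants we could place exactly 4 in each, with no (age group, region) pair reaching 5.
One more forces some (age group, region) pair to hold 5, so 240 + 1 = 241.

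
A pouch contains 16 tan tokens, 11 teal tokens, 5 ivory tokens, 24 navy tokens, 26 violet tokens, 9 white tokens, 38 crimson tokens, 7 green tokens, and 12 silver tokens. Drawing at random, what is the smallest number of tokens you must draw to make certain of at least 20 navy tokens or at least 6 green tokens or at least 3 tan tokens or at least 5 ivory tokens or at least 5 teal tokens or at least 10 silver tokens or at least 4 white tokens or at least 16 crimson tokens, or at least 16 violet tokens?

77

The worst case stops just short of every target: 2 tan, 4 teal, 4 ivory, 19 navy, 15 violet, 3 white, 15 crimson, 5 green, 9 silver — 2 + 4 + 4 + 19 + 15 + 3 + 15 + 5 + 9 = 76 tokens.
One more token must push some color to its target, so 76 + 1 = 77.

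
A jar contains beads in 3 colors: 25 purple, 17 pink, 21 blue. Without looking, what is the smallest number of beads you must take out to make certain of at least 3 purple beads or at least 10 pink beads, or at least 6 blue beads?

Each of the 3 colors has its own threshold; avoid all of them simultaneously.
The worst case stops just short of every target: 2 purple, 9 pink, 5 blue — 2 + 9 + 5 = 16 beads.
One more bead must push some color to its target, so 16 + 1 = 17.

17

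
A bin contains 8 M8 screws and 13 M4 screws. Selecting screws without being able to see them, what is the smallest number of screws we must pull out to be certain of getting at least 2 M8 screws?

15

To avoid M8 screws as long as possible, exhaust the other 1 size first.
The worst case draws every non-M8 screw first: 13.
The next 2 draws are then forced to be M8, giving 13 + 2 = 15.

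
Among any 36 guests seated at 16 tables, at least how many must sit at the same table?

If each of the 16 tables held at most 2, the total would be at most 16 × 2 = 32 < 36, a contradiction.
So at least one holds ⌈36/16⌉ = 3.

3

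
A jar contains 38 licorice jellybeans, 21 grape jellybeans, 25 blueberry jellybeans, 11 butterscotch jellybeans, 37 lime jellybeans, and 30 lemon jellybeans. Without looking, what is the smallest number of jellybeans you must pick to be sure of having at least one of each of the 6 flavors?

The hardest flavor to obtain is butterscotch: we could draw every other jellybean first — 162 − 11 = 151 jellybeans — without a single butterscotch one.
The next draw must be butterscotch, so 151 + 1 = 152.

152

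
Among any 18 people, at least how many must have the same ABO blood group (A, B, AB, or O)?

There are 4 ABO blood groups, which serve as the pigeonholes.
If each of the 4 ABO blood groups held at most 4, the total would be at most 4 × 4 = 16 < 18, a contradiction.
So at least one holds ⌈18/4⌉ = 5.

5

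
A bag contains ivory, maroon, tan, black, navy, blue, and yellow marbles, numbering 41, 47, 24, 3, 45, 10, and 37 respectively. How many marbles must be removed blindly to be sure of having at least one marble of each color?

205

The hardest color to obtain is black: we could draw every other marble first — 207 − 3 = 204 marbles — without a single black one.
The next draw must be black, so 204 + 1 = 205.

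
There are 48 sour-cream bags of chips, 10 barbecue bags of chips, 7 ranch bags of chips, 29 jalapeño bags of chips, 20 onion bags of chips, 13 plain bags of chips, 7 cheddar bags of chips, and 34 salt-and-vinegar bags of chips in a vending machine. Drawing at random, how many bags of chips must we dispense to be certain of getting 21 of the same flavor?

Treat the 8 flavors as pigeonholes.
In the worst case we take at most 20 of each flavor, but all 10 barbecue, all 7 ranch, all 13 plain, and all 7 cheddar (fewer than 20), giving 20 + 10 + 7 + 20 + 20 + 13 + 7 + 20 = 117.
One more bag of chips then forces some flavor to 21, so 117 + 1 = 118.

118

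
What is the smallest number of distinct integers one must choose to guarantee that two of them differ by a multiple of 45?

46

Two integers differ by a multiple of 45 exactly when they share a remainder mod 45.
There are 45 residue classes mod 45, so 45 integers can all lie in distinct classes.
One more integer must repeat a residue, giving a difference divisible by 45. So n = 45 + 1 = 46.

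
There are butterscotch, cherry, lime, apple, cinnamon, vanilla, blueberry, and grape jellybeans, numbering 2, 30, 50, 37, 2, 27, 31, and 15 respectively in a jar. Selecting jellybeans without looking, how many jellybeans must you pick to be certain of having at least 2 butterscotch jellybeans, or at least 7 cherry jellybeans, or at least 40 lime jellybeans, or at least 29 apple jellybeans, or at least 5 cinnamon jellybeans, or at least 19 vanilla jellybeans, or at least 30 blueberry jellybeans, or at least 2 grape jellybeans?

125

Each of the 8 flavors has its own threshold; avoid all of them simultaneously.
The worst case stops just short of every target: 1 butterscotch, 6 cherry, 39 lime, 28 apple, all 2 cinnamon, 18 vanilla, 29 blueberry, 1 grape — 1 + 6 + 39 + 28 + 2 + 18 + 29 + 1 = 124 jellybeans.
One more jellybean must push some flavor to its target, so 124 + 1 = 125.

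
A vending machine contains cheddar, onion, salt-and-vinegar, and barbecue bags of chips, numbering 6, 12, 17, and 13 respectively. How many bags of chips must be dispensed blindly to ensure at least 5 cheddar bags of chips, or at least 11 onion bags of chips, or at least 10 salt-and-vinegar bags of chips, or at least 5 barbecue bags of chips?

28

The worst case stops just short of every target: 4 cheddar, 10 onion, 9 salt-and-vinegar, 4 barbecue — 4 + 10 + 9 + 4 = 27 bags of chips.
One more bag of chips must push some flavor to its target, so 27 + 1 = 28.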